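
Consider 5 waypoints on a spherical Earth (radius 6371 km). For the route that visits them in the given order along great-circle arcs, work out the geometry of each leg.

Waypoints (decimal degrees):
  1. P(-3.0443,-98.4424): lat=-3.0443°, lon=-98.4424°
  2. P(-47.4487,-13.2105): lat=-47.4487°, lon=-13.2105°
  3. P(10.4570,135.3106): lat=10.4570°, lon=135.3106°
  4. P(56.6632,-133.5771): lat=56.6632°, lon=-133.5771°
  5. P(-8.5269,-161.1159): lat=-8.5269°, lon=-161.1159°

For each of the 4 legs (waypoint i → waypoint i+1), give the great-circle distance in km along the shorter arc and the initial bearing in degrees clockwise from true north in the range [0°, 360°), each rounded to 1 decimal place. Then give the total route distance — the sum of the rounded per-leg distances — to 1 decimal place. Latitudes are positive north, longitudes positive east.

Leg 1: φ1=-0.0531331, φ2=-0.8281360, Δφ=-0.7750030, Δλ=1.4875773 rad; a=sin²(Δφ/2)+cosφ1·cosφ2·sin²(Δλ/2)=0.4523720743; c=2·atan2(√a, √(1-a))=1.475395831; dist=6371·c=9399.747 ≈ 9399.7 km; running total=9399.7 km
Leg 1 bearing: y=sinΔλ·cosφ2=0.67390976, x=cosφ1·sinφ2-sinφ1·cosφ2·cosΔλ=-0.73264723; θ=atan2(y, x)=137.3913° ≈ 137.4°
Leg 2: φ1=-0.8281360, φ2=0.1825091, Δφ=1.0106451, Δλ=2.5921822 rad; a=sin²(Δφ/2)+cosφ1·cosφ2·sin²(Δλ/2)=0.8504267946; c=2·atan2(√a, √(1-a))=2.347389789; dist=6371·c=14955.220 ≈ 14955.2 km; running total=24354.9 km
Leg 2 bearing: y=sinΔλ·cosφ2=0.51351178, x=cosφ1·sinφ2-sinφ1·cosφ2·cosΔλ=-0.49508575; θ=atan2(y, x)=133.9534° ≈ 134.0°
Leg 3: φ1=0.1825091, φ2=0.9889594, Δφ=0.8064503, Δλ=-4.6929757 rad; a=sin²(Δφ/2)+cosφ1·cosφ2·sin²(Δλ/2)=0.4294289772; c=2·atan2(√a, √(1-a))=1.429181413; dist=6371·c=9105.315 ≈ 9105.3 km; running total=33460.2 km
Leg 3 bearing: y=sinΔλ·cosφ2=0.54945597, x=cosφ1·sinφ2-sinφ1·cosφ2·cosΔλ=0.82351506; θ=atan2(y, x)=33.7115° ≈ 33.7°
Leg 4: φ1=0.9889594, φ2=-0.1488225, Δφ=-1.1377819, Δλ=-0.4806427 rad; a=sin²(Δφ/2)+cosφ1·cosφ2·sin²(Δλ/2)=0.3209845148; c=2·atan2(√a, √(1-a))=1.204638112; dist=6371·c=7674.749 ≈ 7674.7 km; running total=41134.9 km
Leg 4 bearing: y=sinΔλ·cosφ2=-0.45723854, x=cosφ1·sinφ2-sinφ1·cosφ2·cosΔλ=-0.81409259; θ=atan2(y, x)=-150.6791° <0 so +360° → 209.3209° ≈ 209.3°

Leg 1: dist=9399.7 km, bearing=137.4°
Leg 2: dist=14955.2 km, bearing=134.0°
Leg 3: dist=9105.3 km, bearing=33.7°
Leg 4: dist=7674.7 km, bearing=209.3°
Total: 41134.9 km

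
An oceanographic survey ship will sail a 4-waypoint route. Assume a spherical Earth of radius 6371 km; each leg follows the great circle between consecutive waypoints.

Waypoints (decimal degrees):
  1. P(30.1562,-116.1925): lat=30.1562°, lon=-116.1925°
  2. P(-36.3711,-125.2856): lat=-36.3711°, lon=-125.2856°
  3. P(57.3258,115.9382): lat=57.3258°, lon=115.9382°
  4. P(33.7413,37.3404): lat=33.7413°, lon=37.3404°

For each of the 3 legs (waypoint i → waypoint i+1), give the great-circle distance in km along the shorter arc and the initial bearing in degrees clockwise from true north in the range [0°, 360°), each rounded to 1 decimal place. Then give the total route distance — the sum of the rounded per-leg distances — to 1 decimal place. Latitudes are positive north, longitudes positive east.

Leg 1: φ1=0.5263250, φ2=-0.6347954, Δφ=-1.1611204, Δλ=-0.1587045 rad; a=sin²(Δφ/2)+cosφ1·cosφ2·sin²(Δλ/2)=0.3052187021; c=2·atan2(√a, √(1-a))=1.170639705; dist=6371·c=7458.146 ≈ 7458.1 km; running total=7458.1 km
Leg 1 bearing: y=sinΔλ·cosφ2=-0.12725202, x=cosφ1·sinφ2-sinφ1·cosφ2·cosΔλ=-0.91216660; θ=atan2(y, x)=-172.0582° <0 so +360° → 187.9418° ≈ 187.9°
Leg 2: φ1=-0.6347954, φ2=1.0005240, Δφ=1.6353194, Δλ=4.2101495 rad; a=sin²(Δφ/2)+cosφ1·cosφ2·sin²(Δλ/2)=0.8542136957; c=2·atan2(√a, √(1-a))=2.358063864; dist=6371·c=15023.225 ≈ 15023.2 km; running total=22481.3 km
Leg 2 bearing: y=sinΔλ·cosφ2=-0.47319209, x=cosφ1·sinφ2-sinφ1·cosφ2·cosΔλ=0.52366008; θ=atan2(y, x)=-42.1017° <0 so +360° → 317.8983° ≈ 317.9°
Leg 3: φ1=1.0005240, φ2=0.5888968, Δφ=-0.4116272, Δλ=-1.3717904 rad; a=sin²(Δφ/2)+cosφ1·cosφ2·sin²(Δλ/2)=0.2218514226; c=2·atan2(√a, √(1-a))=0.980873187; dist=6371·c=6249.143 ≈ 6249.1 km; running total=28730.4 km
Leg 3 bearing: y=sinΔλ·cosφ2=-0.81514207, x=cosφ1·sinφ2-sinφ1·cosφ2·cosΔλ=0.16148339; θ=atan2(y, x)=-78.7945° <0 so +360° → 281.2055° ≈ 281.2°

Leg 1: dist=7458.1 km, bearing=187.9°
Leg 2: dist=15023.2 km, bearing=317.9°
Leg 3: dist=6249.1 km, bearing=281.2°
Total: 28730.4 km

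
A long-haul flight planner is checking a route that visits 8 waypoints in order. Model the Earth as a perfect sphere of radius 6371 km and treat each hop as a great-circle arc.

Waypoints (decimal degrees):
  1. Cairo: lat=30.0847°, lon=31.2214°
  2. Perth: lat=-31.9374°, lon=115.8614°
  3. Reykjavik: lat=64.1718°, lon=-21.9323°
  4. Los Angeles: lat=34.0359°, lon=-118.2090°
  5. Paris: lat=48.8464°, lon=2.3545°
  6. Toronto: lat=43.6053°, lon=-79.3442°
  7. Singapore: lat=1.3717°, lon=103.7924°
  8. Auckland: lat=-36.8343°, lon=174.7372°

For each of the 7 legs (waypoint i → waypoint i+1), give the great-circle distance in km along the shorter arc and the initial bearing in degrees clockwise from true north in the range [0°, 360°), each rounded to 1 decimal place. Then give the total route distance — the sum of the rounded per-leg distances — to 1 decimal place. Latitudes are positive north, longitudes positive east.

Leg 1: φ1=0.5250771, φ2=-0.5574128, Δφ=-1.0824899, Δλ=1.4772467 rad; a=sin²(Δφ/2)+cosφ1·cosφ2·sin²(Δλ/2)=0.5982897028; c=2·atan2(√a, √(1-a))=1.768664354; dist=6371·c=11268.161 ≈ 11268.2 km; running total=11268.2 km
Leg 1 bearing: y=sinΔλ·cosφ2=0.84491588, x=cosφ1·sinφ2-sinφ1·cosφ2·cosΔλ=-0.49746728; θ=atan2(y, x)=120.4886° ≈ 120.5°
Leg 2: φ1=-0.5574128, φ2=1.1200092, Δφ=1.6774220, Δλ=-2.4049538 rad; a=sin²(Δφ/2)+cosφ1·cosφ2·sin²(Δλ/2)=0.8750074165; c=2·atan2(√a, √(1-a))=2.418880831; dist=6371·c=15410.690 ≈ 15410.7 km; running total=26678.9 km
Leg 2 bearing: y=sinΔλ·cosφ2=-0.29268680, x=cosφ1·sinφ2-sinφ1·cosφ2·cosΔλ=0.59313758; θ=atan2(y, x)=-26.2643° <0 so +360° → 333.7357° ≈ 333.7°
Leg 3: φ1=1.1200092, φ2=0.5940385, Δφ=-0.5259707, Δλ=-1.6803454 rad; a=sin²(Δφ/2)+cosφ1·cosφ2·sin²(Δλ/2)=0.2678363926; c=2·atan2(√a, √(1-a))=1.087921506; dist=6371·c=6931.148 ≈ 6931.1 km; running total=33610.0 km
Leg 3 bearing: y=sinΔλ·cosφ2=-0.82371947, x=cosφ1·sinφ2-sinφ1·cosφ2·cosΔλ=0.32540202; θ=atan2(y, x)=-68.4440° <0 so +360° → 291.5560° ≈ 291.6°
Leg 4: φ1=0.5940385, φ2=0.8525305, Δφ=0.2584920, Δλ=2.1042300 rad; a=sin²(Δφ/2)+cosφ1·cosφ2·sin²(Δλ/2)=0.4279342304; c=2·atan2(√a, √(1-a))=1.426161035; dist=6371·c=9086.072 ≈ 9086.1 km; running total=42696.1 km
Leg 4 bearing: y=sinΔλ·cosφ2=0.56665033, x=cosφ1·sinφ2-sinφ1·cosφ2·cosΔλ=0.81125428; θ=atan2(y, x)=34.9338° ≈ 34.9°
Leg 5: φ1=0.8525305, φ2=0.7610561, Δφ=-0.0914745, Δλ=-1.4259113 rad; a=sin²(Δφ/2)+cosφ1·cosφ2·sin²(Δλ/2)=0.2059511946; c=2·atan2(√a, √(1-a))=0.942091646; dist=6371·c=6002.066 ≈ 6002.1 km; running total=48698.2 km
Leg 5 bearing: y=sinΔλ·cosφ2=-0.71652123, x=cosφ1·sinφ2-sinφ1·cosφ2·cosΔλ=0.37515133; θ=atan2(y, x)=-62.3646° <0 so +360° → 297.6354° ≈ 297.6°
Leg 6: φ1=0.7610561, φ2=0.0239407, Δφ=-0.7371154, Δλ=3.1963367 rad; a=sin²(Δφ/2)+cosφ1·cosφ2·sin²(Δλ/2)=0.8531530576; c=2·atan2(√a, √(1-a))=2.355062818; dist=6371·c=15004.105 ≈ 15004.1 km; running total=63702.3 km
Leg 6 bearing: y=sinΔλ·cosφ2=-0.05470098, x=cosφ1·sinφ2-sinφ1·cosφ2·cosΔλ=0.70578996; θ=atan2(y, x)=-4.4317° <0 so +360° → 355.5683° ≈ 355.6°
Leg 7: φ1=0.0239407, φ2=-0.6428798, Δφ=-0.6668205, Δλ=1.2382203 rad; a=sin²(Δφ/2)+cosφ1·cosφ2·sin²(Δλ/2)=0.3765606068; c=2·atan2(√a, √(1-a))=1.321338312; dist=6371·c=8418.246 ≈ 8418.2 km; running total=72120.5 km
Leg 7 bearing: y=sinΔλ·cosφ2=0.75651579, x=cosφ1·sinφ2-sinφ1·cosφ2·cosΔλ=-0.60558627; θ=atan2(y, x)=128.6771° ≈ 128.7°

Leg 1: dist=11268.2 km, bearing=120.5°
Leg 2: dist=15410.7 km, bearing=333.7°
Leg 3: dist=6931.1 km, bearing=291.6°
Leg 4: dist=9086.1 km, bearing=34.9°
Leg 5: dist=6002.1 km, bearing=297.6°
Leg 6: dist=15004.1 km, bearing=355.6°
Leg 7: dist=8418.2 km, bearing=128.7°
Total: 72120.5 km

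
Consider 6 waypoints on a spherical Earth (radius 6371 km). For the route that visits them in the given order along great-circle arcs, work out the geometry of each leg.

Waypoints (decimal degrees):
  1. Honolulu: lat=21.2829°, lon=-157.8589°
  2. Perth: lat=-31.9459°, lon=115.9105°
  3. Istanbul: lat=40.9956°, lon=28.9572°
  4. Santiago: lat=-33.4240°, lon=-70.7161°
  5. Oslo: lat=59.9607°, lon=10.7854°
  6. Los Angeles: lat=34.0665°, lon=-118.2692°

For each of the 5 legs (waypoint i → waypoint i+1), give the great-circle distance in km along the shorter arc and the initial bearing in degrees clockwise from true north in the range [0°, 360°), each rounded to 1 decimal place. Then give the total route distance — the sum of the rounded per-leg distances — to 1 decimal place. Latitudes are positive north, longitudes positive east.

Leg 1: φ1=0.3714567, φ2=-0.5575611, Δφ=-0.9290178, Δλ=4.7781774 rad; a=sin²(Δφ/2)+cosφ1·cosφ2·sin²(Δλ/2)=0.5700379264; c=2·atan2(√a, √(1-a))=1.711334349; dist=6371·c=10902.911 ≈ 10902.9 km; running total=10902.9 km
Leg 1 bearing: y=sinΔλ·cosφ2=-0.84671243, x=cosφ1·sinφ2-sinφ1·cosφ2·cosΔλ=-0.51328044; θ=atan2(y, x)=-121.2244° <0 so +360° → 238.7756° ≈ 238.8°
Leg 2: φ1=-0.5575611, φ2=0.7155082, Δφ=1.2730693, Δλ=-1.5176214 rad; a=sin²(Δφ/2)+cosφ1·cosφ2·sin²(Δλ/2)=0.6565311525; c=2·atan2(√a, √(1-a))=1.889212040; dist=6371·c=12036.170 ≈ 12036.2 km; running total=22939.1 km
Leg 2 bearing: y=sinΔλ·cosφ2=-0.75369314, x=cosφ1·sinφ2-sinφ1·cosφ2·cosΔλ=0.57787424; θ=atan2(y, x)=-52.5218° <0 so +360° → 307.4782° ≈ 307.5°
Leg 3: φ1=0.7155082, φ2=-0.5833588, Δφ=-1.2988670, Δλ=-1.7396273 rad; a=sin²(Δφ/2)+cosφ1·cosφ2·sin²(Δλ/2)=0.7335967131; c=2·atan2(√a, √(1-a))=2.056910133; dist=6371·c=13104.574 ≈ 13104.6 km; running total=36043.7 km
Leg 3 bearing: y=sinΔλ·cosφ2=-0.82275052, x=cosφ1·sinφ2-sinφ1·cosφ2·cosΔλ=-0.32374665; θ=atan2(y, x)=-111.4793° <0 so +360° → 248.5207° ≈ 248.5°
Leg 4: φ1=-0.5833588, φ2=1.0465116, Δφ=1.6298705, Δλ=1.4224695 rad; a=sin²(Δφ/2)+cosφ1·cosφ2·sin²(Δλ/2)=0.7075497511; c=2·atan2(√a, √(1-a))=1.998848497; dist=6371·c=12734.664 ≈ 12734.7 km; running total=48778.4 km
Leg 4 bearing: y=sinΔλ·cosφ2=0.49509725, x=cosφ1·sinφ2-sinφ1·cosφ2·cosΔλ=0.76326347; θ=atan2(y, x)=32.9698° ≈ 33.0°
Leg 5: φ1=1.0465116, φ2=0.5945726, Δφ=-0.4519390, Δλ=-2.2524277 rad; a=sin²(Δφ/2)+cosφ1·cosφ2·sin²(Δλ/2)=0.3881806578; c=2·atan2(√a, √(1-a))=1.345250206; dist=6371·c=8570.589 ≈ 8570.6 km; running total=57349.0 km
Leg 5 bearing: y=sinΔλ·cosφ2=-0.64328130, x=cosφ1·sinφ2-sinφ1·cosφ2·cosΔλ=0.73223966; θ=atan2(y, x)=-41.2997° <0 so +360° → 318.7003° ≈ 318.7°

Leg 1: dist=10902.9 km, bearing=238.8°
Leg 2: dist=12036.2 km, bearing=307.5°
Leg 3: dist=13104.6 km, bearing=248.5°
Leg 4: dist=12734.7 km, bearing=33.0°
Leg 5: dist=8570.6 km, bearing=318.7°
Total: 57349.0 km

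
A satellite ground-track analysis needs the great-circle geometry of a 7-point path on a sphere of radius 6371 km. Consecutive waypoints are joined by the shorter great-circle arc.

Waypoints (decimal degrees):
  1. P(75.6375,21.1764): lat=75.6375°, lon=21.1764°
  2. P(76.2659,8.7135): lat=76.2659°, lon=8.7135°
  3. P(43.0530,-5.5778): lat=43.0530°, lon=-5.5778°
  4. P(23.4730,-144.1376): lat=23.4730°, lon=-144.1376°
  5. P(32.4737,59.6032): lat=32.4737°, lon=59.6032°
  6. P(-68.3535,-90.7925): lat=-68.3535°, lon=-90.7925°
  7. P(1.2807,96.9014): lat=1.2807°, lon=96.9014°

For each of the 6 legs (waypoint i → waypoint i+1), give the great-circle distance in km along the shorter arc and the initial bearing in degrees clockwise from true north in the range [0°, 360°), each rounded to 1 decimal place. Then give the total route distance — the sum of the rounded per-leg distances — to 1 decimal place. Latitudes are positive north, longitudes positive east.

Leg 1: φ1=1.3201234, φ2=1.3310911, Δφ=0.0109676, Δλ=-0.2175186 rad; a=sin²(Δφ/2)+cosφ1·cosφ2·sin²(Δλ/2)=0.0007239452; c=2·atan2(√a, √(1-a))=0.053818953; dist=6371·c=342.881 ≈ 342.9 km; running total=342.9 km
Leg 1 bearing: y=sinΔλ·cosφ2=-0.05123620, x=cosφ1·sinφ2-sinφ1·cosφ2·cosΔλ=0.01638707; θ=atan2(y, x)=-72.2640° <0 so +360° → 287.7360° ≈ 287.7°
Leg 2: φ1=1.3310911, φ2=0.7514166, Δφ=-0.5796745, Δλ=-0.2494302 rad; a=sin²(Δφ/2)+cosφ1·cosφ2·sin²(Δλ/2)=0.0843639028; c=2·atan2(√a, √(1-a))=0.589403871; dist=6371·c=3755.092 ≈ 3755.1 km; running total=4098.0 km
Leg 2 bearing: y=sinΔλ·cosφ2=-0.18038022, x=cosφ1·sinφ2-sinφ1·cosφ2·cosΔλ=-0.52578467; θ=atan2(y, x)=-161.0645° <0 so +360° → 198.9355° ≈ 198.9°
Leg 3: φ1=0.7514166, φ2=0.4096811, Δφ=-0.3417355, Δλ=-2.4183247 rad; a=sin²(Δφ/2)+cosφ1·cosφ2·sin²(Δλ/2)=0.6152663937; c=2·atan2(√a, √(1-a))=1.803421510; dist=6371·c=11489.598 ≈ 11489.6 km; running total=15587.6 km
Leg 3 bearing: y=sinΔλ·cosφ2=-0.60706950, x=cosφ1·sinφ2-sinφ1·cosφ2·cosΔλ=0.76047436; θ=atan2(y, x)=-38.5996° <0 so +360° → 321.4004° ≈ 321.4°
Leg 4: φ1=0.4096811, φ2=0.5667730, Δφ=0.1570918, Δλ=3.5559478 rad; a=sin²(Δφ/2)+cosφ1·cosφ2·sin²(Δλ/2)=0.7472399040; c=2·atan2(√a, √(1-a))=2.088032577; dist=6371·c=13302.856 ≈ 13302.9 km; running total=28890.5 km
Leg 4 bearing: y=sinΔλ·cosφ2=-0.33964841, x=cosφ1·sinφ2-sinφ1·cosφ2·cosΔλ=0.80008042; θ=atan2(y, x)=-23.0021° <0 so +360° → 336.9979° ≈ 337.0°
Leg 5: φ1=0.5667730, φ2=-1.1929936, Δφ=-1.7597666, Δλ=-2.6249001 rad; a=sin²(Δφ/2)+cosφ1·cosφ2·sin²(Δλ/2)=0.8848117793; c=2·atan2(√a, √(1-a))=2.449047695; dist=6371·c=15602.883 ≈ 15602.9 km; running total=44493.4 km
Leg 5 bearing: y=sinΔλ·cosφ2=-0.18222886, x=cosφ1·sinφ2-sinφ1·cosφ2·cosΔλ=-0.61194135; θ=atan2(y, x)=-163.4171° <0 so +360° → 196.5829° ≈ 196.6°
Leg 6: φ1=-1.1929936, φ2=0.0223524, Δφ=1.2153461, Δλ=3.2758765 rad; a=sin²(Δφ/2)+cosφ1·cosφ2·sin²(Δλ/2)=0.6931206006; c=2·atan2(√a, √(1-a))=1.967349396; dist=6371·c=12533.983 ≈ 12534.0 km; running total=57027.4 km
Leg 6 bearing: y=sinΔλ·cosφ2=-0.13384724, x=cosφ1·sinφ2-sinφ1·cosφ2·cosΔλ=-0.91263500; θ=atan2(y, x)=-171.6565° <0 so +360° → 188.3435° ≈ 188.3°

Leg 1: dist=342.9 km, bearing=287.7°
Leg 2: dist=3755.1 km, bearing=198.9°
Leg 3: dist=11489.6 km, bearing=321.4°
Leg 4: dist=13302.9 km, bearing=337.0°
Leg 5: dist=15602.9 km, bearing=196.6°
Leg 6: dist=12534.0 km, bearing=188.3°
Total: 57027.4 km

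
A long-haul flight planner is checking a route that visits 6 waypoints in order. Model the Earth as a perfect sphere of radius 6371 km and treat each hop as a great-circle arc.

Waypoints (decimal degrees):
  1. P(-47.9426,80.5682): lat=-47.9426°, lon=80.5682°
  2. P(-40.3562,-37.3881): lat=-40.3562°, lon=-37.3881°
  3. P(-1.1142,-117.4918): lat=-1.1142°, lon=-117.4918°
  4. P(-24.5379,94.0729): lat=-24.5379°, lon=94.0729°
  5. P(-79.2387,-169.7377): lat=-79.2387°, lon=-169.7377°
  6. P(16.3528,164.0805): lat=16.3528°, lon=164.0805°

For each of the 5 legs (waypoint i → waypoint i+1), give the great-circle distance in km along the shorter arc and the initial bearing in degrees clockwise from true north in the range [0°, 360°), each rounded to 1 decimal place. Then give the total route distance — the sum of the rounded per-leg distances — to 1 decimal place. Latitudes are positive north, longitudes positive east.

Leg 1: φ1=-0.8367562, φ2=-0.7043486, Δφ=0.1324077, Δλ=-2.0587258 rad; a=sin²(Δφ/2)+cosφ1·cosφ2·sin²(Δλ/2)=0.3792630311; c=2·atan2(√a, √(1-a))=1.326911876; dist=6371·c=8453.756 ≈ 8453.8 km; running total=8453.8 km
Leg 1 bearing: y=sinΔλ·cosφ2=-0.67310835, x=cosφ1·sinφ2-sinφ1·cosφ2·cosΔλ=-0.69901036; θ=atan2(y, x)=-136.0815° <0 so +360° → 223.9185° ≈ 223.9°
Leg 2: φ1=-0.7043486, φ2=-0.0194465, Δφ=0.6849021, Δλ=-1.3980733 rad; a=sin²(Δφ/2)+cosφ1·cosφ2·sin²(Δλ/2)=0.4282329902; c=2·atan2(√a, √(1-a))=1.426764833; dist=6371·c=9089.919 ≈ 9089.9 km; running total=17543.7 km
Leg 2 bearing: y=sinΔλ·cosφ2=-0.98493416, x=cosφ1·sinφ2-sinφ1·cosφ2·cosΔλ=0.09645039; θ=atan2(y, x)=-84.4071° <0 so +360° → 275.5929° ≈ 275.6°
Leg 3: φ1=-0.0194465, φ2=-0.4282671, Δφ=-0.4088207, Δλ=3.6925006 rad; a=sin²(Δφ/2)+cosφ1·cosφ2·sin²(Δλ/2)=0.8834380895; c=2·atan2(√a, √(1-a))=2.444755904; dist=6371·c=15575.540 ≈ 15575.5 km; running total=33119.2 km
Leg 3 bearing: y=sinΔλ·cosφ2=-0.47618559, x=cosφ1·sinφ2-sinφ1·cosφ2·cosΔλ=-0.43028852; θ=atan2(y, x)=-132.1014° <0 so +360° → 227.8986° ≈ 227.9°
Leg 4: φ1=-0.4282671, φ2=-1.3829762, Δφ=-0.9547091, Δλ=-4.6043636 rad; a=sin²(Δφ/2)+cosφ1·cosφ2·sin²(Δλ/2)=0.3051607170; c=2·atan2(√a, √(1-a))=1.170513784; dist=6371·c=7457.343 ≈ 7457.3 km; running total=40576.5 km
Leg 4 bearing: y=sinΔλ·cosφ2=0.18562940, x=cosφ1·sinφ2-sinφ1·cosφ2·cosΔλ=-0.90204897; θ=atan2(y, x)=168.3716° ≈ 168.4°
Leg 5: φ1=-1.3829762, φ2=0.2854102, Δφ=1.6683864, Δλ=5.8262267 rad; a=sin²(Δφ/2)+cosφ1·cosφ2·sin²(Δλ/2)=0.5579088866; c=2·atan2(√a, √(1-a))=1.686874601; dist=6371·c=10747.078 ≈ 10747.1 km; running total=51323.6 km
Leg 5 bearing: y=sinΔλ·cosφ2=-0.42337178, x=cosφ1·sinφ2-sinφ1·cosφ2·cosΔλ=0.89852244; θ=atan2(y, x)=-25.2292° <0 so +360° → 334.7708° ≈ 334.8°

Leg 1: dist=8453.8 km, bearing=223.9°
Leg 2: dist=9089.9 km, bearing=275.6°
Leg 3: dist=15575.5 km, bearing=227.9°
Leg 4: dist=7457.3 km, bearing=168.4°
Leg 5: dist=10747.1 km, bearing=334.8°
Total: 51323.6 km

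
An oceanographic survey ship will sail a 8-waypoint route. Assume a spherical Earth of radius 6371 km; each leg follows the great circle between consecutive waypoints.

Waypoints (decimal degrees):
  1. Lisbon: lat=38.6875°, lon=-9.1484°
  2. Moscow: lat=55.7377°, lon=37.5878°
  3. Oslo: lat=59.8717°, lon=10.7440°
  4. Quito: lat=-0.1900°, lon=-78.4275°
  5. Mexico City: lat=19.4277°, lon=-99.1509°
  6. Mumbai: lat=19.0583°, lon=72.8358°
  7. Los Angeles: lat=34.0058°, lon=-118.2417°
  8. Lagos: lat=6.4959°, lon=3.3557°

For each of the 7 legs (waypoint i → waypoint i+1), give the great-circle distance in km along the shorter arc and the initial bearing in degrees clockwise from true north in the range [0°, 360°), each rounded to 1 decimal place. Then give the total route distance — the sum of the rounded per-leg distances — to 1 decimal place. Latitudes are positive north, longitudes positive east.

Leg 1: φ1=0.6752243, φ2=0.9728064, Δφ=0.2975821, Δλ=0.8157006 rad; a=sin²(Δφ/2)+cosφ1·cosφ2·sin²(Δλ/2)=0.0911097788; c=2·atan2(√a, √(1-a))=0.613252486; dist=6371·c=3907.032 ≈ 3907.0 km; running total=3907.0 km
Leg 1 bearing: y=sinΔλ·cosφ2=0.40996709, x=cosφ1·sinφ2-sinφ1·cosφ2·cosΔλ=0.40393333; θ=atan2(y, x)=45.4247° ≈ 45.4°
Leg 2: φ1=0.9728064, φ2=1.0449583, Δφ=0.0721519, Δλ=-0.4685127 rad; a=sin²(Δφ/2)+cosφ1·cosφ2·sin²(Δλ/2)=0.0165263165; c=2·atan2(√a, √(1-a))=0.257822941; dist=6371·c=1642.590 ≈ 1642.6 km; running total=5549.6 km
Leg 2 bearing: y=sinΔλ·cosφ2=-0.22665500, x=cosφ1·sinφ2-sinφ1·cosφ2·cosΔλ=0.11679170; θ=atan2(y, x)=-62.7387° <0 so +360° → 297.2613° ≈ 297.3°
Leg 3: φ1=1.0449583, φ2=-0.0033161, Δφ=-1.0482744, Δλ=-1.5563363 rad; a=sin²(Δφ/2)+cosφ1·cosφ2·sin²(Δλ/2)=0.4978051833; c=2·atan2(√a, √(1-a))=1.566406679; dist=6371·c=9979.577 ≈ 9979.6 km; running total=15529.2 km
Leg 3 bearing: y=sinΔλ·cosφ2=-0.99988996, x=cosφ1·sinφ2-sinφ1·cosφ2·cosΔλ=-0.01417053; θ=atan2(y, x)=-90.8119° <0 so +360° → 269.1881° ≈ 269.2°
Leg 4: φ1=-0.0033161, φ2=0.3390773, Δφ=0.3423935, Δλ=-0.3616916 rad; a=sin²(Δφ/2)+cosφ1·cosφ2·sin²(Δλ/2)=0.0595311900; c=2·atan2(√a, √(1-a))=0.492956456; dist=6371·c=3140.626 ≈ 3140.6 km; running total=18669.8 km
Leg 4 bearing: y=sinΔλ·cosφ2=-0.33370894, x=cosφ1·sinφ2-sinφ1·cosφ2·cosΔλ=0.33554024; θ=atan2(y, x)=-44.8432° <0 so +360° → 315.1568° ≈ 315.2°
Leg 5: φ1=0.3390773, φ2=0.3326301, Δφ=-0.0064472, Δλ=3.0017342 rad; a=sin²(Δφ/2)+cosφ1·cosφ2·sin²(Δλ/2)=0.8870283366; c=2·atan2(√a, √(1-a))=2.456020088; dist=6371·c=15647.304 ≈ 15647.3 km; running total=34317.1 km
Leg 5 bearing: y=sinΔλ·cosφ2=0.13176185, x=cosφ1·sinφ2-sinφ1·cosφ2·cosΔλ=0.61925365; θ=atan2(y, x)=12.0120° ≈ 12.0°
Leg 6: φ1=0.3326301, φ2=0.5935132, Δφ=0.2608831, Δλ=-3.3349315 rad; a=sin²(Δφ/2)+cosφ1·cosφ2·sin²(Δλ/2)=0.7931611832; c=2·atan2(√a, √(1-a))=2.197307816; dist=6371·c=13999.048 ≈ 13999.0 km; running total=48316.1 km
Leg 6 bearing: y=sinΔλ·cosφ2=0.15927758, x=cosφ1·sinφ2-sinφ1·cosφ2·cosΔλ=0.79426490; θ=atan2(y, x)=11.3394° ≈ 11.3°
Leg 7: φ1=0.5935132, φ2=0.1133748, Δφ=-0.4801383, Δλ=2.1222750 rad; a=sin²(Δφ/2)+cosφ1·cosφ2·sin²(Δλ/2)=0.6841408160; c=2·atan2(√a, √(1-a))=1.947956394; dist=6371·c=12410.430 ≈ 12410.4 km; running total=60726.5 km
Leg 7 bearing: y=sinΔλ·cosφ2=0.84628243, x=cosφ1·sinφ2-sinφ1·cosφ2·cosΔλ=0.38493465; θ=atan2(y, x)=65.5414° ≈ 65.5°

Leg 1: dist=3907.0 km, bearing=45.4°
Leg 2: dist=1642.6 km, bearing=297.3°
Leg 3: dist=9979.6 km, bearing=269.2°
Leg 4: dist=3140.6 km, bearing=315.2°
Leg 5: dist=15647.3 km, bearing=12.0°
Leg 6: dist=13999.0 km, bearing=11.3°
Leg 7: dist=12410.4 km, bearing=65.5°
Total: 60726.5 km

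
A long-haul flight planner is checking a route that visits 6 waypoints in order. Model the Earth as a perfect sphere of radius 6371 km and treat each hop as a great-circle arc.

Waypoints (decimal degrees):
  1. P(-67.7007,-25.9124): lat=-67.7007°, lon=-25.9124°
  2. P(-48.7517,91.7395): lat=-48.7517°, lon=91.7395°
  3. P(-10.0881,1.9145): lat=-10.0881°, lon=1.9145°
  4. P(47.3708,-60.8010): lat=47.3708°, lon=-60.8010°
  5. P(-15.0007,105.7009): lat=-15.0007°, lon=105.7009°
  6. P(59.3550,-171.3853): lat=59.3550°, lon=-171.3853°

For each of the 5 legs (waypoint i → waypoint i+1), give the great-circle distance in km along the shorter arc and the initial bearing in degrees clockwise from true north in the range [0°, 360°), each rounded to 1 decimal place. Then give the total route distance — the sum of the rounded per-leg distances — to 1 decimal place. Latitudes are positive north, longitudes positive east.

Leg 1: φ1=-1.1816001, φ2=-0.8508777, Δφ=0.3307224, Δλ=2.0534130 rad; a=sin²(Δφ/2)+cosφ1·cosφ2·sin²(Δλ/2)=0.2102378356; c=2·atan2(√a, √(1-a))=0.952651435; dist=6371·c=6069.342 ≈ 6069.3 km; running total=6069.3 km
Leg 1 bearing: y=sinΔλ·cosφ2=0.58401792, x=cosφ1·sinφ2-sinφ1·cosφ2·cosΔλ=-0.56839654; θ=atan2(y, x)=134.2234° ≈ 134.2°
Leg 2: φ1=-0.8508777, φ2=-0.1760706, Δφ=0.6748071, Δλ=-1.5677420 rad; a=sin²(Δφ/2)+cosφ1·cosφ2·sin²(Δλ/2)=0.4331599858; c=2·atan2(√a, √(1-a))=1.436714911; dist=6371·c=9153.311 ≈ 9153.3 km; running total=15222.6 km
Leg 2 bearing: y=sinΔλ·cosφ2=-0.98453499, x=cosφ1·sinφ2-sinφ1·cosφ2·cosΔλ=-0.11322767; θ=atan2(y, x)=-96.5605° <0 so +360° → 263.4395° ≈ 263.4°
Leg 3: φ1=-0.1760706, φ2=0.8267764, Δφ=1.0028470, Δλ=-1.0945920 rad; a=sin²(Δφ/2)+cosφ1·cosφ2·sin²(Δλ/2)=0.4116088644; c=2·atan2(√a, √(1-a))=1.393080061; dist=6371·c=8875.313 ≈ 8875.3 km; running total=24097.9 km
Leg 3 bearing: y=sinΔλ·cosφ2=-0.60190094, x=cosφ1·sinφ2-sinφ1·cosφ2·cosΔλ=0.77875753; θ=atan2(y, x)=-37.7004° <0 so +360° → 322.2996° ≈ 322.3°
Leg 4: φ1=0.8267764, φ2=-0.2618116, Δφ=-1.0885880, Δλ=2.9060064 rad; a=sin²(Δφ/2)+cosφ1·cosφ2·sin²(Δλ/2)=0.9132688349; c=2·atan2(√a, √(1-a))=2.543724856; dist=6371·c=16206.071 ≈ 16206.1 km; running total=40304.0 km
Leg 4 bearing: y=sinΔλ·cosφ2=0.22545902, x=cosφ1·sinφ2-sinφ1·cosφ2·cosΔλ=0.51575547; θ=atan2(y, x)=23.6122° ≈ 23.6°
Leg 5: φ1=-0.2618116, φ2=1.0359402, Δφ=1.2977518, Δλ=-4.8360665 rad; a=sin²(Δφ/2)+cosφ1·cosφ2·sin²(Δλ/2)=0.5809729198; c=2·atan2(√a, √(1-a))=1.733458531; dist=6371·c=11043.864 ≈ 11043.9 km; running total=51347.9 km
Leg 5 bearing: y=sinΔλ·cosφ2=0.50582390, x=cosφ1·sinφ2-sinφ1·cosφ2·cosΔλ=0.84729908; θ=atan2(y, x)=30.8365° ≈ 30.8°

Leg 1: dist=6069.3 km, bearing=134.2°
Leg 2: dist=9153.3 km, bearing=263.4°
Leg 3: dist=8875.3 km, bearing=322.3°
Leg 4: dist=16206.1 km, bearing=23.6°
Leg 5: dist=11043.9 km, bearing=30.8°
Total: 51347.9 km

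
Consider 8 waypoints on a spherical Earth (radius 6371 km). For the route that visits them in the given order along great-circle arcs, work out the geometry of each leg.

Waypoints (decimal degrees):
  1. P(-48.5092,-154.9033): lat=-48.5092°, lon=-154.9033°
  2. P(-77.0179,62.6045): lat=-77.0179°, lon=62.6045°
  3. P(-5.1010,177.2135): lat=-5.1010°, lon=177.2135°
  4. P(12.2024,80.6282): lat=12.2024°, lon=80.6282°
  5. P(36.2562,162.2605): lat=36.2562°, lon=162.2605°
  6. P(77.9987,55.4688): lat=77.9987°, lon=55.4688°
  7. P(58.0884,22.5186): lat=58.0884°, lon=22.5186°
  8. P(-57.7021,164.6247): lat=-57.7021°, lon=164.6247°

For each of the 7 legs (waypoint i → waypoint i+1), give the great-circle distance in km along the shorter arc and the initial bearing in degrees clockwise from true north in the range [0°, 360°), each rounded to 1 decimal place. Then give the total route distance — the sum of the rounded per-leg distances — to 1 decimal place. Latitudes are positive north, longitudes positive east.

Leg 1: φ1=-0.8466453, φ2=-1.3442159, Δφ=-0.4975707, Δλ=3.7962273 rad; a=sin²(Δφ/2)+cosφ1·cosφ2·sin²(Δλ/2)=0.1940724148; c=2·atan2(√a, √(1-a))=0.912392420; dist=6371·c=5812.852 ≈ 5812.9 km; running total=5812.9 km
Leg 1 bearing: y=sinΔλ·cosφ2=-0.13678047, x=cosφ1·sinφ2-sinφ1·cosφ2·cosΔλ=-0.77905350; θ=atan2(y, x)=-170.0419° <0 so +360° → 189.9581° ≈ 190.0°
Leg 2: φ1=-1.3442159, φ2=-0.0890292, Δφ=1.2551867, Δλ=2.0003044 rad; a=sin²(Δφ/2)+cosφ1·cosφ2·sin²(Δλ/2)=0.5032692712; c=2·atan2(√a, √(1-a))=1.577334916; dist=6371·c=10049.201 ≈ 10049.2 km; running total=15862.1 km
Leg 2 bearing: y=sinΔλ·cosφ2=0.90556995, x=cosφ1·sinφ2-sinφ1·cosφ2·cosΔλ=-0.42414657; θ=atan2(y, x)=115.0972° ≈ 115.1°
Leg 3: φ1=-0.0890292, φ2=0.2129721, Δφ=0.3020013, Δλ=-1.6857315 rad; a=sin²(Δφ/2)+cosφ1·cosφ2·sin²(Δλ/2)=0.5652201093; c=2·atan2(√a, √(1-a))=1.701609306; dist=6371·c=10840.953 ≈ 10841.0 km; running total=26703.1 km
Leg 3 bearing: y=sinΔλ·cosφ2=-0.97095833, x=cosφ1·sinφ2-sinφ1·cosφ2·cosΔλ=0.20056240; θ=atan2(y, x)=-78.3291° <0 so +360° → 281.6709° ≈ 281.7°
Leg 4: φ1=0.2129721, φ2=0.6327901, Δφ=0.4198180, Δλ=1.4247524 rad; a=sin²(Δφ/2)+cosφ1·cosφ2·sin²(Δλ/2)=0.3801507108; c=2·atan2(√a, √(1-a))=1.328740960; dist=6371·c=8465.409 ≈ 8465.4 km; running total=35168.5 km
Leg 4 bearing: y=sinΔλ·cosφ2=0.79779631, x=cosφ1·sinφ2-sinφ1·cosφ2·cosΔλ=0.55323199; θ=atan2(y, x)=55.2606° ≈ 55.3°
Leg 5: φ1=0.6327901, φ2=1.3613341, Δφ=0.7285441, Δλ=-1.8638668 rad; a=sin²(Δφ/2)+cosφ1·cosφ2·sin²(Δλ/2)=0.2349845712; c=2·atan2(√a, √(1-a))=1.012159372; dist=6371·c=6448.467 ≈ 6448.5 km; running total=41617.0 km
Leg 5 bearing: y=sinΔλ·cosφ2=-0.19906787, x=cosφ1·sinφ2-sinφ1·cosφ2·cosΔλ=0.82428107; θ=atan2(y, x)=-13.5772° <0 so +360° → 346.4228° ≈ 346.4°
Leg 6: φ1=1.3613341, φ2=1.0138338, Δφ=-0.3475003, Δλ=-0.5750895 rad; a=sin²(Δφ/2)+cosφ1·cosφ2·sin²(Δλ/2)=0.0387268808; c=2·atan2(√a, √(1-a))=0.396168623; dist=6371·c=2523.990 ≈ 2524.0 km; running total=44141.0 km
Leg 6 bearing: y=sinΔλ·cosφ2=-0.28751631, x=cosφ1·sinφ2-sinφ1·cosφ2·cosΔλ=-0.25737678; θ=atan2(y, x)=-131.8340° <0 so +360° → 228.1660° ≈ 228.2°
Leg 7: φ1=1.0138338, φ2=-1.0070916, Δφ=-2.0209255, Δλ=2.4802193 rad; a=sin²(Δφ/2)+cosφ1·cosφ2·sin²(Δλ/2)=0.9702115106; c=2·atan2(√a, √(1-a))=2.794668655; dist=6371·c=17804.834 ≈ 17804.8 km; running total=61945.8 km
Leg 7 bearing: y=sinΔλ·cosφ2=0.32818082, x=cosφ1·sinφ2-sinφ1·cosφ2·cosΔλ=-0.08889258; θ=atan2(y, x)=105.1557° ≈ 105.2°

Leg 1: dist=5812.9 km, bearing=190.0°
Leg 2: dist=10049.2 km, bearing=115.1°
Leg 3: dist=10841.0 km, bearing=281.7°
Leg 4: dist=8465.4 km, bearing=55.3°
Leg 5: dist=6448.5 km, bearing=346.4°
Leg 6: dist=2524.0 km, bearing=228.2°
Leg 7: dist=17804.8 km, bearing=105.2°
Total: 61945.8 km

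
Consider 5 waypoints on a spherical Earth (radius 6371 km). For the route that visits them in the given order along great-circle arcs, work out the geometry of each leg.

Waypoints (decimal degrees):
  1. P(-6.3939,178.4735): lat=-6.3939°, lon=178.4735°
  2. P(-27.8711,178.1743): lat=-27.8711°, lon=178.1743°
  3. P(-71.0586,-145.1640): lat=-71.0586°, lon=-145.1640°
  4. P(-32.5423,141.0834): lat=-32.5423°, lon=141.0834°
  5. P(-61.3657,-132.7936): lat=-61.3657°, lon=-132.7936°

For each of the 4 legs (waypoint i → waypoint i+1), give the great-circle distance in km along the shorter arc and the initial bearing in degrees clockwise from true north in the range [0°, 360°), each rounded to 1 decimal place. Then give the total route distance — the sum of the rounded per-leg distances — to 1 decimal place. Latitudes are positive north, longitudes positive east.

Leg 1: dist=2388.4 km, bearing=180.7°
Leg 2: dist=5309.7 km, bearing=164.8°
Leg 3: dist=6023.7 km, bearing=273.4°
Leg 4: dist=6675.8 km, bearing=146.5°
Total: 20397.6 km

Leg 1: φ1=-0.1115946, φ2=-0.4864425, Δφ=-0.3748479, Δλ=-0.0052220 rad; a=sin²(Δφ/2)+cosφ1·cosφ2·sin²(Δλ/2)=0.0347243201; c=2·atan2(√a, √(1-a))=0.374880568; dist=6371·c=2388.364 ≈ 2388.4 km; running total=2388.4 km
Leg 1 bearing: y=sinΔλ·cosφ2=-0.00461626, x=cosφ1·sinφ2-sinφ1·cosφ2·cosΔλ=-0.36613229; θ=atan2(y, x)=-179.2776° <0 so +360° → 180.7224° ≈ 180.7°
Leg 2: φ1=-0.4864425, φ2=-1.2402065, Δφ=-0.7537641, Δλ=-5.6433179 rad; a=sin²(Δφ/2)+cosφ1·cosφ2·sin²(Δλ/2)=0.1638237468; c=2·atan2(√a, √(1-a))=0.833414038; dist=6371·c=5309.681 ≈ 5309.7 km; running total=7698.1 km
Leg 2 bearing: y=sinΔλ·cosφ2=0.19381567, x=cosφ1·sinφ2-sinφ1·cosφ2·cosΔλ=-0.71440716; θ=atan2(y, x)=164.8212° ≈ 164.8°
Leg 3: φ1=-1.2402065, φ2=-0.5679703, Δφ=0.6722363, Δλ=4.9959596 rad; a=sin²(Δφ/2)+cosφ1·cosφ2·sin²(Δλ/2)=0.2073230976; c=2·atan2(√a, √(1-a))=0.945479961; dist=6371·c=6023.653 ≈ 6023.7 km; running total=13721.8 km
Leg 3 bearing: y=sinΔλ·cosφ2=-0.80932749, x=cosφ1·sinφ2-sinφ1·cosφ2·cosΔλ=0.04847614; θ=atan2(y, x)=-86.5723° <0 so +360° → 273.4277° ≈ 273.4°
Leg 4: φ1=-0.5679703, φ2=-1.0710335, Δφ=-0.5030632, Δλ=-4.7800554 rad; a=sin²(Δφ/2)+cosφ1·cosφ2·sin²(Δλ/2)=0.2502764567; c=2·atan2(√a, √(1-a))=1.047835883; dist=6371·c=6675.762 ≈ 6675.8 km; running total=20397.6 km
Leg 4 bearing: y=sinΔλ·cosφ2=0.47812069, x=cosφ1·sinφ2-sinφ1·cosφ2·cosΔλ=-0.72246330; θ=atan2(y, x)=146.5037° ≈ 146.5°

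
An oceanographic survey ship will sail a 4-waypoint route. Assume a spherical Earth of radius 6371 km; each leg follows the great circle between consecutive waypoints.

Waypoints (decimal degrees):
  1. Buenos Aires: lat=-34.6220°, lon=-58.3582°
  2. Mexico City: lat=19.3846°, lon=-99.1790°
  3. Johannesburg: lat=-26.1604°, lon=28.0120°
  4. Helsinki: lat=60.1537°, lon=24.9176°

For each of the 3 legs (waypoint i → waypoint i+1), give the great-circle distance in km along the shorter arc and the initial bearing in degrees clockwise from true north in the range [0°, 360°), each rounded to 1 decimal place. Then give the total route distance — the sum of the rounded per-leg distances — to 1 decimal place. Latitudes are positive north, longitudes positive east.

Leg 1: dist=7393.6 km, bearing=317.7°
Leg 2: dist=14584.0 km, bearing=108.3°
Leg 3: dist=9601.8 km, bearing=358.5°
Total: 31579.4 km

Leg 1: φ1=-0.6042679, φ2=0.3383251, Δφ=0.9425930, Δλ=-0.7124574 rad; a=sin²(Δφ/2)+cosφ1·cosφ2·sin²(Δλ/2)=0.3005646146; c=2·atan2(√a, √(1-a))=1.160511240; dist=6371·c=7393.617 ≈ 7393.6 km; running total=7393.6 km
Leg 1 bearing: y=sinΔλ·cosφ2=-0.61663862, x=cosφ1·sinφ2-sinφ1·cosφ2·cosΔλ=0.67871858; θ=atan2(y, x)=-42.2562° <0 so +360° → 317.7438° ≈ 317.7°
Leg 2: φ1=0.3383251, φ2=-0.4565851, Δφ=-0.7949102, Δλ=2.2199017 rad; a=sin²(Δφ/2)+cosφ1·cosφ2·sin²(Δλ/2)=0.8290653089; c=2·atan2(√a, √(1-a))=2.289129488; dist=6371·c=14584.044 ≈ 14584.0 km; running total=21977.6 km
Leg 2 bearing: y=sinΔλ·cosφ2=0.71502126, x=cosφ1·sinφ2-sinφ1·cosφ2·cosΔλ=-0.23581495; θ=atan2(y, x)=108.2526° ≈ 108.3°
Leg 3: φ1=-0.4565851, φ2=1.0498801, Δφ=1.5064652, Δλ=-0.0540075 rad; a=sin²(Δφ/2)+cosφ1·cosφ2·sin²(Δλ/2)=0.4681822875; c=2·atan2(√a, √(1-a))=1.507117875; dist=6371·c=9601.848 ≈ 9601.8 km; running total=31579.4 km
Leg 3 bearing: y=sinΔλ·cosφ2=-0.02686510, x=cosφ1·sinφ2-sinφ1·cosφ2·cosΔλ=0.99761155; θ=atan2(y, x)=-1.5426° <0 so +360° → 358.4574° ≈ 358.5°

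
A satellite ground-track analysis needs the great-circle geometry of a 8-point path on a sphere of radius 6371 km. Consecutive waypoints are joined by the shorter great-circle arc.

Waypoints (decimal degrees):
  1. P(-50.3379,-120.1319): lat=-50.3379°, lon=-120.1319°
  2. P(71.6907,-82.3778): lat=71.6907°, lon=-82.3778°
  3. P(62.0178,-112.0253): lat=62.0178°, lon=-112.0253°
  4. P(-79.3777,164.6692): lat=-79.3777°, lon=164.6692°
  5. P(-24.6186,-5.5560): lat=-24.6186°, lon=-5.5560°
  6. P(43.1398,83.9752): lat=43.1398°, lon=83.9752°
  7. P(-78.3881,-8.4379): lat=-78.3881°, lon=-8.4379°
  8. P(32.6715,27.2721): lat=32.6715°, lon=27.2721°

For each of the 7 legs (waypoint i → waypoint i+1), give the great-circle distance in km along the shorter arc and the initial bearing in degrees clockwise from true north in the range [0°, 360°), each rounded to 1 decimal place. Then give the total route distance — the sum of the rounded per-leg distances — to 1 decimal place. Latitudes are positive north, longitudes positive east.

Leg 1: dist=13889.6 km, bearing=13.6°
Leg 2: dist=1654.1 km, bearing=244.7°
Leg 3: dist=16576.8 km, bearing=200.9°
Leg 4: dist=8435.2 km, bearing=189.2°
Leg 5: dist=11811.7 km, bearing=49.5°
Leg 6: dist=14736.6 km, bearing=195.8°
Leg 7: dist=12568.2 km, bearing=32.3°
Total: 79672.2 km

Leg 1: φ1=-0.8785621, φ2=1.2512388, Δφ=2.1298009, Δλ=0.6589334 rad; a=sin²(Δφ/2)+cosφ1·cosφ2·sin²(Δλ/2)=0.7861597293; c=2·atan2(√a, √(1-a))=2.180127901; dist=6371·c=13889.595 ≈ 13889.6 km; running total=13889.6 km
Leg 1 bearing: y=sinΔλ·cosφ2=0.19234373, x=cosφ1·sinφ2-sinφ1·cosφ2·cosΔλ=0.79715389; θ=atan2(y, x)=13.5655° ≈ 13.6°
Leg 2: φ1=1.2512388, φ2=1.0824148, Δφ=-0.1688240, Δλ=-0.5174465 rad; a=sin²(Δφ/2)+cosφ1·cosφ2·sin²(Δλ/2)=0.0167566833; c=2·atan2(√a, √(1-a))=0.259623762; dist=6371·c=1654.063 ≈ 1654.1 km; running total=15543.7 km
Leg 2 bearing: y=sinΔλ·cosφ2=-0.23209429, x=cosφ1·sinφ2-sinφ1·cosφ2·cosΔλ=-0.10970791; θ=atan2(y, x)=-115.2995° <0 so +360° → 244.7005° ≈ 244.7°
Leg 3: φ1=1.0824148, φ2=-1.3854022, Δφ=-2.4678170, Δλ=4.8292300 rad; a=sin²(Δφ/2)+cosφ1·cosφ2·sin²(Δλ/2)=0.9289389719; c=2·atan2(√a, √(1-a))=2.601921961; dist=6371·c=16576.845 ≈ 16576.8 km; running total=32120.5 km
Leg 3 bearing: y=sinΔλ·cosφ2=-0.18307709, x=cosφ1·sinφ2-sinφ1·cosφ2·cosΔλ=-0.48013354; θ=atan2(y, x)=-159.1279° <0 so +360° → 200.8721° ≈ 200.9°
Leg 4: φ1=-1.3854022, φ2=-0.4296756, Δφ=0.9557266, Δλ=-2.9709902 rad; a=sin²(Δφ/2)+cosφ1·cosφ2·sin²(Δλ/2)=0.3778539881; c=2·atan2(√a, √(1-a))=1.324006798; dist=6371·c=8435.247 ≈ 8435.2 km; running total=40555.7 km
Leg 4 bearing: y=sinΔλ·cosφ2=-0.15434359, x=cosφ1·sinφ2-sinφ1·cosφ2·cosΔλ=-0.95733978; θ=atan2(y, x)=-170.8415° <0 so +360° → 189.1585° ≈ 189.2°
Leg 5: φ1=-0.4296756, φ2=0.7529315, Δφ=1.1826072, Δλ=1.5626142 rad; a=sin²(Δφ/2)+cosφ1·cosφ2·sin²(Δλ/2)=0.6397095076; c=2·atan2(√a, √(1-a))=1.853985297; dist=6371·c=11811.740 ≈ 11811.7 km; running total=52367.4 km
Leg 5 bearing: y=sinΔλ·cosφ2=0.72966305, x=cosφ1·sinφ2-sinφ1·cosφ2·cosΔλ=0.62411285; θ=atan2(y, x)=49.4582° ≈ 49.5°
Leg 6: φ1=0.7529315, φ2=-1.3681304, Δφ=-2.1210620, Δλ=-1.6129129 rad; a=sin²(Δφ/2)+cosφ1·cosφ2·sin²(Δλ/2)=0.8379850594; c=2·atan2(√a, √(1-a))=2.313076670; dist=6371·c=14736.611 ≈ 14736.6 km; running total=67104.0 km
Leg 6 bearing: y=sinΔλ·cosφ2=-0.20110288, x=cosφ1·sinφ2-sinφ1·cosφ2·cosΔλ=-0.70895841; θ=atan2(y, x)=-164.1635° <0 so +360° → 195.8365° ≈ 195.8°
Leg 7: φ1=-1.3681304, φ2=0.5702252, Δφ=1.9383557, Δλ=0.6232571 rad; a=sin²(Δφ/2)+cosφ1·cosφ2·sin²(Δλ/2)=0.6955978376; c=2·atan2(√a, √(1-a))=1.972726774; dist=6371·c=12568.242 ≈ 12568.2 km; running total=79672.2 km
Leg 7 bearing: y=sinΔλ·cosφ2=0.49133228, x=cosφ1·sinφ2-sinφ1·cosφ2·cosΔλ=0.77817642; θ=atan2(y, x)=32.2679° ≈ 32.3°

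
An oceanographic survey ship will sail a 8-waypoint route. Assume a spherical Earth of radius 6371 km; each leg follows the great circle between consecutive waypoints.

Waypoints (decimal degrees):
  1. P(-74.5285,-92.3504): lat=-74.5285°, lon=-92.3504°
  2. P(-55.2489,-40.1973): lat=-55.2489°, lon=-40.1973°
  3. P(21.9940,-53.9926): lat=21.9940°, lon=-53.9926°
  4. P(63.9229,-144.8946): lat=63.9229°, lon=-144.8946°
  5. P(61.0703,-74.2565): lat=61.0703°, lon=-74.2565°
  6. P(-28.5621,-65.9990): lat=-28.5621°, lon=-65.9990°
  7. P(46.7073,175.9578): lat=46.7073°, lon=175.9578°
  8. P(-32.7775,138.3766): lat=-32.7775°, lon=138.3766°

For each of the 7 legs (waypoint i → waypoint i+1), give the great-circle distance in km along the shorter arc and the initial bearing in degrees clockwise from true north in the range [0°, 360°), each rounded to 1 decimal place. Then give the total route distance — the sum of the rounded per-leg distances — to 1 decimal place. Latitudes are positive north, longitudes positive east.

Leg 1: dist=3083.3 km, bearing=75.3°
Leg 2: dist=8688.4 km, bearing=346.9°
Leg 3: dist=7865.2 km, bearing=332.3°
Leg 4: dist=3453.8 km, bearing=62.2°
Leg 5: dist=9994.7 km, bearing=172.8°
Leg 6: dist=14359.1 km, bearing=308.7°
Leg 7: dist=9606.8 km, bearing=210.9°
Total: 57051.3 km

Leg 1: φ1=-1.3007677, φ2=-0.9642752, Δφ=0.3364925, Δλ=0.9102433 rad; a=sin²(Δφ/2)+cosφ1·cosφ2·sin²(Δλ/2)=0.0574214556; c=2·atan2(√a, √(1-a))=0.483964811; dist=6371·c=3083.340 ≈ 3083.3 km; running total=3083.3 km
Leg 1 bearing: y=sinΔλ·cosφ2=0.45011214, x=cosφ1·sinφ2-sinφ1·cosφ2·cosΔλ=0.11788126; θ=atan2(y, x)=75.3242° ≈ 75.3°
Leg 2: φ1=-0.9642752, φ2=0.3838677, Δφ=1.3481429, Δλ=-0.2407734 rad; a=sin²(Δφ/2)+cosφ1·cosφ2·sin²(Δλ/2)=0.3972138638; c=2·atan2(√a, √(1-a))=1.363747894; dist=6371·c=8688.438 ≈ 8688.4 km; running total=11771.7 km
Leg 2 bearing: y=sinΔλ·cosφ2=-0.22109986, x=cosφ1·sinφ2-sinφ1·cosφ2·cosΔλ=0.95333881; θ=atan2(y, x)=-13.0573° <0 so +360° → 346.9427° ≈ 346.9°
Leg 3: φ1=0.3838677, φ2=1.1156651, Δφ=0.7317974, Δλ=-1.5865392 rad; a=sin²(Δφ/2)+cosφ1·cosφ2·sin²(Δλ/2)=0.3350153368; c=2·atan2(√a, √(1-a))=1.234525245; dist=6371·c=7865.160 ≈ 7865.2 km; running total=19636.9 km
Leg 3 bearing: y=sinΔλ·cosφ2=-0.43952574, x=cosφ1·sinφ2-sinφ1·cosφ2·cosΔλ=0.83542646; θ=atan2(y, x)=-27.7493° <0 so +360° → 332.2507° ≈ 332.3°
Leg 4: φ1=1.1156651, φ2=1.0658778, Δφ=-0.0497873, Δλ=1.2328674 rad; a=sin²(Δφ/2)+cosφ1·cosφ2·sin²(Δλ/2)=0.0716911635; c=2·atan2(√a, √(1-a))=0.542118282; dist=6371·c=3453.836 ≈ 3453.8 km; running total=23090.7 km
Leg 4 bearing: y=sinΔλ·cosφ2=0.45637762, x=cosφ1·sinφ2-sinφ1·cosφ2·cosΔλ=0.24067744; θ=atan2(y, x)=62.1944° ≈ 62.2°
Leg 5: φ1=1.0658778, φ2=-0.4985027, Δφ=-1.5643805, Δλ=0.1441206 rad; a=sin²(Δφ/2)+cosφ1·cosφ2·sin²(Δλ/2)=0.4989944814; c=2·atan2(√a, √(1-a))=1.568785288; dist=6371·c=9994.731 ≈ 9994.7 km; running total=33085.4 km
Leg 5 bearing: y=sinΔλ·cosφ2=0.12614327, x=cosφ1·sinφ2-sinφ1·cosφ2·cosΔλ=-0.99201000; θ=atan2(y, x)=172.7532° ≈ 172.8°
Leg 6: φ1=-0.4985027, φ2=0.8151962, Δφ=1.3136989, Δλ=4.2229428 rad; a=sin²(Δφ/2)+cosφ1·cosφ2·sin²(Δλ/2)=0.8155742841; c=2·atan2(√a, √(1-a))=2.253829407; dist=6371·c=14359.147 ≈ 14359.1 km; running total=47444.5 km
Leg 6 bearing: y=sinΔλ·cosφ2=-0.60521689, x=cosφ1·sinφ2-sinφ1·cosφ2·cosΔλ=0.48514328; θ=atan2(y, x)=-51.2843° <0 so +360° → 308.7157° ≈ 308.7°
Leg 7: φ1=0.8151962, φ2=-0.5720753, Δφ=-1.3872715, Δλ=-0.6559157 rad; a=sin²(Δφ/2)+cosφ1·cosφ2·sin²(Δλ/2)=0.4685711844; c=2·atan2(√a, √(1-a))=1.507897229; dist=6371·c=9606.813 ≈ 9606.8 km; running total=57051.3 km
Leg 7 bearing: y=sinΔλ·cosφ2=-0.51277880, x=cosφ1·sinφ2-sinφ1·cosφ2·cosΔλ=-0.85621657; θ=atan2(y, x)=-149.0831° <0 so +360° → 210.9169° ≈ 210.9°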